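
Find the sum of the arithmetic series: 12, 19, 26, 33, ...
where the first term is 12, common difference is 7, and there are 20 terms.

Sₙ = n/2 × (first + last)
Last term = a + (n-1)d = 12 + (20-1)×7 = 145
S_20 = 20/2 × (12 + 145)
S_20 = 20/2 × 157 = 1570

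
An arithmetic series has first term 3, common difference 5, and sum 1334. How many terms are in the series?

Using S = n/2 × [2a + (n-1)d]
1334 = n/2 × [2(3) + (n-1)(5)]
1334 = n/2 × [6 + 5n - 5]
2668 = n × [1 + 5n]
5n² + (1)n - 2668 = 0
Discriminant: Δ = (1)² - 4(5)(-2668) = 1 + 53360 = 53361
√Δ = 231
n = [-(1) + √Δ] / (2·5) = (-1 + 231) / 10 = 230 / 10 = 23
(The negative root is discarded since n must be a positive integer.)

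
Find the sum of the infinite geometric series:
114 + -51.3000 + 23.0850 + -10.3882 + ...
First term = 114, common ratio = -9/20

For |r| < 1, S = a / (1 - r)
S = 114 / (1 - (-9/20))
S = 114 / (29/20)
S = 2280/29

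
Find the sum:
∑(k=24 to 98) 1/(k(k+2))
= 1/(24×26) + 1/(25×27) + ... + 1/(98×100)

Partial fractions: 1/(k(k+2)) = (1/2)[1/k - 1/(k+2)]
Telescoping leaves the first two and last two terms:
= (1/2)[1/24 + 1/25 - 1/99 - 1/100]
= 1219/39600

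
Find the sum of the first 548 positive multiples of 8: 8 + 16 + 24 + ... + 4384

Factor out 8: = 8(1 + 2 + ... + 548) = 8 × n(n+1)/2
= 8 × 548×549/2
= 8 × 150426
= 1203408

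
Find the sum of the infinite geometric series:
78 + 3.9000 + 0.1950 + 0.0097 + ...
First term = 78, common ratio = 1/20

For |r| < 1, S = a / (1 - r)
S = 78 / (1 - (1/20))
S = 78 / (19/20)
S = 1560/19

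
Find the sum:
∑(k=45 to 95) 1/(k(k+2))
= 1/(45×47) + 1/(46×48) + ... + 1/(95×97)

Partial fractions: 1/(k(k+2)) = (1/2)[1/k - 1/(k+2)]
Telescoping leaves the first two and last two terms:
= (1/2)[1/45 + 1/46 - 1/96 - 1/97]
= 74647/6425280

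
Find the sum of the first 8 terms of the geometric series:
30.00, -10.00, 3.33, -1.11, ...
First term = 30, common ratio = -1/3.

Sₙ = a(1 - rⁿ) / (1 - r)
S_8 = 30(1 - (-1/3)^8) / (1 - (-1/3))
S_8 = 30(1 - (1/6561)) / (4/3)
S_8 = 16400/729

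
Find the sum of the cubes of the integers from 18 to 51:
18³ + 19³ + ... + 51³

Use ∑_{k=1}^{n} k³ = [n(n+1)/2]², then subtract the first 17 terms.
∑_{k=1}^{51} k³ = [51×52/2]² = 1326² = 1758276
∑_{k=1}^{17} k³ = [17×18/2]² = 153² = 23409
∑_{k=18}^{51} k³ = 1758276 - 23409 = 1734867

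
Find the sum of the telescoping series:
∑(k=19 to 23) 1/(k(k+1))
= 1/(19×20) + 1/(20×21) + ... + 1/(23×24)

Partial fractions: 1/(k(k+1)) = 1/k - 1/(k+1)
The series telescopes:
= (1/19 - 1/20) + (1/20 - 1/21) + ... + (1/23 - 1/24)
= 1/19 - 1/24
= 5/456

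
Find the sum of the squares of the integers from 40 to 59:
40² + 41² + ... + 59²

Use ∑_{k=1}^{n} k² = n(n+1)(2n+1)/6, then subtract the first 39 terms.
∑_{k=1}^{59} k² = 59×60×119/6 = 70210
∑_{k=1}^{39} k² = 39×40×79/6 = 20540
∑_{k=40}^{59} k² = 70210 - 20540 = 49670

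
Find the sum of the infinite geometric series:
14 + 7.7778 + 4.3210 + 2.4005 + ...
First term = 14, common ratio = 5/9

For |r| < 1, S = a / (1 - r)
S = 14 / (1 - (5/9))
S = 14 / (4/9)
S = 63/2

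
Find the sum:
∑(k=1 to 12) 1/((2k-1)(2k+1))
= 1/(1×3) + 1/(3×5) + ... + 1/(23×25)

Partial fractions: 1/((2k-1)(2k+1)) = (1/2)[1/(2k-1) - 1/(2k+1)]
The series telescopes:
= (1/2)[1/1 - 1/25]
= 12/25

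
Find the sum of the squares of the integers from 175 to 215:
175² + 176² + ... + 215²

Use ∑_{k=1}^{n} k² = n(n+1)(2n+1)/6, then subtract the first 174 terms.
∑_{k=1}^{215} k² = 215×216×431/6 = 3335940
∑_{k=1}^{174} k² = 174×175×349/6 = 1771175
∑_{k=175}^{215} k² = 3335940 - 1771175 = 1564765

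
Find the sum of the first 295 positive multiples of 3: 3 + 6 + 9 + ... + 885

Factor out 3: = 3(1 + 2 + ... + 295) = 3 × n(n+1)/2
= 3 × 295×296/2
= 3 × 43660
= 130980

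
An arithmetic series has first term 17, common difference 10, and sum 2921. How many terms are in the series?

Using S = n/2 × [2a + (n-1)d]
2921 = n/2 × [2(17) + (n-1)(10)]
2921 = n/2 × [34 + 10n - 10]
5842 = n × [24 + 10n]
10n² + (24)n - 5842 = 0
Discriminant: Δ = (24)² - 4(10)(-5842) = 576 + 233680 = 234256
√Δ = 484
n = [-(24) + √Δ] / (2·10) = (-24 + 484) / 20 = 460 / 20 = 23
(The negative root is discarded since n must be a positive integer.)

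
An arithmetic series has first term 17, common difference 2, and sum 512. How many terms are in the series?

Using S = n/2 × [2a + (n-1)d]
512 = n/2 × [2(17) + (n-1)(2)]
512 = n/2 × [34 + 2n - 2]
1024 = n × [32 + 2n]
2n² + (32)n - 1024 = 0
Discriminant: Δ = (32)² - 4(2)(-1024) = 1024 + 8192 = 9216
√Δ = 96
n = [-(32) + √Δ] / (2·2) = (-32 + 96) / 4 = 64 / 4 = 16
(The negative root is discarded since n must be a positive integer.)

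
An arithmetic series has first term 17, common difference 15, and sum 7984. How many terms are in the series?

Using S = n/2 × [2a + (n-1)d]
7984 = n/2 × [2(17) + (n-1)(15)]
7984 = n/2 × [34 + 15n - 15]
15968 = n × [19 + 15n]
15n² + (19)n - 15968 = 0
Discriminant: Δ = (19)² - 4(15)(-15968) = 361 + 958080 = 958441
√Δ = 979
n = [-(19) + √Δ] / (2·15) = (-19 + 979) / 30 = 960 / 30 = 32
(The negative root is discarded since n must be a positive integer.)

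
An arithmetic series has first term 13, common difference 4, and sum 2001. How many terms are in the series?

Using S = n/2 × [2a + (n-1)d]
2001 = n/2 × [2(13) + (n-1)(4)]
2001 = n/2 × [26 + 4n - 4]
4002 = n × [22 + 4n]
4n² + (22)n - 4002 = 0
Discriminant: Δ = (22)² - 4(4)(-4002) = 484 + 64032 = 64516
√Δ = 254
n = [-(22) + √Δ] / (2·4) = (-22 + 254) / 8 = 232 / 8 = 29
(The negative root is discarded since n must be a positive integer.)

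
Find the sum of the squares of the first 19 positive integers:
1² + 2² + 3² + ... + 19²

Formula: ∑k² = n(n+1)(2n+1)/6
= 19×20×39/6
= 14820/6
= 2470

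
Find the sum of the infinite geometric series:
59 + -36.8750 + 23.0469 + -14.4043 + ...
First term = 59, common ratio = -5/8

For |r| < 1, S = a / (1 - r)
S = 59 / (1 - (-5/8))
S = 59 / (13/8)
S = 472/13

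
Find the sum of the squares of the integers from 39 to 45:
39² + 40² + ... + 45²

Use ∑_{k=1}^{n} k² = n(n+1)(2n+1)/6, then subtract the first 38 terms.
∑_{k=1}^{45} k² = 45×46×91/6 = 31395
∑_{k=1}^{38} k² = 38×39×77/6 = 19019
∑_{k=39}^{45} k² = 31395 - 19019 = 12376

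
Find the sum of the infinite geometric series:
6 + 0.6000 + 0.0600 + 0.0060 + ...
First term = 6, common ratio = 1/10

For |r| < 1, S = a / (1 - r)
S = 6 / (1 - (1/10))
S = 6 / (9/10)
S = 20/3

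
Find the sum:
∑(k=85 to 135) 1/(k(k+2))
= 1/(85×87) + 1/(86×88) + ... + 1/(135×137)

Partial fractions: 1/(k(k+2)) = (1/2)[1/k - 1/(k+2)]
Telescoping leaves the first two and last two terms:
= (1/2)[1/85 + 1/86 - 1/136 - 1/137]
= 35013/8011760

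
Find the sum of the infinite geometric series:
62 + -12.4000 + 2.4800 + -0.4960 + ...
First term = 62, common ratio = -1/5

For |r| < 1, S = a / (1 - r)
S = 62 / (1 - (-1/5))
S = 62 / (6/5)
S = 155/3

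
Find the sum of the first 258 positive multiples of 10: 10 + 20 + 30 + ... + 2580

Factor out 10: = 10(1 + 2 + ... + 258) = 10 × n(n+1)/2
= 10 × 258×259/2
= 10 × 33411
= 334110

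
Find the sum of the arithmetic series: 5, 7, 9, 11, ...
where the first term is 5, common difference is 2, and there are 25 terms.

Sₙ = n/2 × (first + last)
Last term = a + (n-1)d = 5 + (25-1)×2 = 53
S_25 = 25/2 × (5 + 53)
S_25 = 25/2 × 58 = 725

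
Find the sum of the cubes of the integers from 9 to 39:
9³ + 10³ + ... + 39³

Use ∑_{k=1}^{n} k³ = [n(n+1)/2]², then subtract the first 8 terms.
∑_{k=1}^{39} k³ = [39×40/2]² = 780² = 608400
∑_{k=1}^{8} k³ = [8×9/2]² = 36² = 1296
∑_{k=9}^{39} k³ = 608400 - 1296 = 607104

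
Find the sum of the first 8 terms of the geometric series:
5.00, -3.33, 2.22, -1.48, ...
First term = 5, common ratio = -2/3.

Sₙ = a(1 - rⁿ) / (1 - r)
S_8 = 5(1 - (-2/3)^8) / (1 - (-2/3))
S_8 = 5(1 - (256/6561)) / (5/3)
S_8 = 6305/2187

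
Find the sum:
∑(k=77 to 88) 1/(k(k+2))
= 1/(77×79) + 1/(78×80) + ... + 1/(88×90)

Partial fractions: 1/(k(k+2)) = (1/2)[1/k - 1/(k+2)]
Telescoping leaves the first two and last two terms:
= (1/2)[1/77 + 1/78 - 1/89 - 1/90]
= 13873/8018010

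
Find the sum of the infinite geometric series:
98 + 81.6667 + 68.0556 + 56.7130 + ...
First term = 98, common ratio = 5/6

For |r| < 1, S = a / (1 - r)
S = 98 / (1 - (5/6))
S = 98 / (1/6)
S = 588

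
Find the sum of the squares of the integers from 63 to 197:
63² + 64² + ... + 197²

Use ∑_{k=1}^{n} k² = n(n+1)(2n+1)/6, then subtract the first 62 terms.
∑_{k=1}^{197} k² = 197×198×395/6 = 2567895
∑_{k=1}^{62} k² = 62×63×125/6 = 81375
∑_{k=63}^{197} k² = 2567895 - 81375 = 2486520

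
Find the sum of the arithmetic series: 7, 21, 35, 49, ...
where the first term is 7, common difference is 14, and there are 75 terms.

Sₙ = n/2 × (first + last)
Last term = a + (n-1)d = 7 + (75-1)×14 = 1043
S_75 = 75/2 × (7 + 1043)
S_75 = 75/2 × 1050 = 39375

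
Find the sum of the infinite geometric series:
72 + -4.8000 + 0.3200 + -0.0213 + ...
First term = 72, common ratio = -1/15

For |r| < 1, S = a / (1 - r)
S = 72 / (1 - (-1/15))
S = 72 / (16/15)
S = 135/2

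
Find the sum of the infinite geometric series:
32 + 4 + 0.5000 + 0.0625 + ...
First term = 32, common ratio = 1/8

For |r| < 1, S = a / (1 - r)
S = 32 / (1 - (1/8))
S = 32 / (7/8)
S = 256/7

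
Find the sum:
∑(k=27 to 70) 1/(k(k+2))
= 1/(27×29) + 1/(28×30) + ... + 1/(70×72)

Partial fractions: 1/(k(k+2)) = (1/2)[1/k - 1/(k+2)]
Telescoping leaves the first two and last two terms:
= (1/2)[1/27 + 1/28 - 1/71 - 1/72]
= 4807/214704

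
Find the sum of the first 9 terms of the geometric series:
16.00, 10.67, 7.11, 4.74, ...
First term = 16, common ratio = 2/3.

Sₙ = a(1 - rⁿ) / (1 - r)
S_9 = 16(1 - (2/3)^9) / (1 - (2/3))
S_9 = 16(1 - (512/19683)) / (1/3)
S_9 = 306736/6561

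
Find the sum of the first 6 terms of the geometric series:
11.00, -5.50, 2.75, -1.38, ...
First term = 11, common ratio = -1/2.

Sₙ = a(1 - rⁿ) / (1 - r)
S_6 = 11(1 - (-1/2)^6) / (1 - (-1/2))
S_6 = 11(1 - (1/64)) / (3/2)
S_6 = 231/32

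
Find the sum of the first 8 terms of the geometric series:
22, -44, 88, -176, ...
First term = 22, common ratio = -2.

Sₙ = a(1 - rⁿ) / (1 - r)
S_8 = 22(1 - (-2)^8) / (1 - (-2))
S_8 = 22(1 - 256) / (3)
S_8 = -1870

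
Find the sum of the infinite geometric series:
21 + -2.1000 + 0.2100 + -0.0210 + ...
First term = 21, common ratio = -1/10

For |r| < 1, S = a / (1 - r)
S = 21 / (1 - (-1/10))
S = 21 / (11/10)
S = 210/11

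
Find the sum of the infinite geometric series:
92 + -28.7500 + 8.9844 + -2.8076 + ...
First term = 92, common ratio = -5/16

For |r| < 1, S = a / (1 - r)
S = 92 / (1 - (-5/16))
S = 92 / (21/16)
S = 1472/21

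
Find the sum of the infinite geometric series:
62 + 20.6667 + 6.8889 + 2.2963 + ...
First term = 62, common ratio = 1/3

For |r| < 1, S = a / (1 - r)
S = 62 / (1 - (1/3))
S = 62 / (2/3)
S = 93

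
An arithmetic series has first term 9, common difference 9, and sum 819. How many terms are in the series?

Using S = n/2 × [2a + (n-1)d]
819 = n/2 × [2(9) + (n-1)(9)]
819 = n/2 × [18 + 9n - 9]
1638 = n × [9 + 9n]
9n² + (9)n - 1638 = 0
Discriminant: Δ = (9)² - 4(9)(-1638) = 81 + 58968 = 59049
√Δ = 243
n = [-(9) + √Δ] / (2·9) = (-9 + 243) / 18 = 234 / 18 = 13
(The negative root is discarded since n must be a positive integer.)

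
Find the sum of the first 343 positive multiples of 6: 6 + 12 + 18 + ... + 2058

Factor out 6: = 6(1 + 2 + ... + 343) = 6 × n(n+1)/2
= 6 × 343×344/2
= 6 × 58996
= 353976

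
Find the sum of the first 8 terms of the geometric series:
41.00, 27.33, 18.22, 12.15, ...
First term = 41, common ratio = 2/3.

Sₙ = a(1 - rⁿ) / (1 - r)
S_8 = 41(1 - (2/3)^8) / (1 - (2/3))
S_8 = 41(1 - (256/6561)) / (1/3)
S_8 = 258505/2187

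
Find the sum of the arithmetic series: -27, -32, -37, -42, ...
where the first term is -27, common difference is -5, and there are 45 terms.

Sₙ = n/2 × (first + last)
Last term = a + (n-1)d = -27 + (45-1)×(-5) = -247
S_45 = 45/2 × (-27 + (-247))
S_45 = 45/2 × (-274) = -6165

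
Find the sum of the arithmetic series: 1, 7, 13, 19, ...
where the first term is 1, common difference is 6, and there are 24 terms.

Sₙ = n/2 × (first + last)
Last term = a + (n-1)d = 1 + (24-1)×6 = 139
S_24 = 24/2 × (1 + 139)
S_24 = 24/2 × 140 = 1680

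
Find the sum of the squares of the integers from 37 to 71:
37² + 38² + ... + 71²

Use ∑_{k=1}^{n} k² = n(n+1)(2n+1)/6, then subtract the first 36 terms.
∑_{k=1}^{71} k² = 71×72×143/6 = 121836
∑_{k=1}^{36} k² = 36×37×73/6 = 16206
∑_{k=37}^{71} k² = 121836 - 16206 = 105630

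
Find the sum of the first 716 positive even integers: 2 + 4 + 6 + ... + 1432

Sum of first n even numbers = n(n+1)
= 716×717
= 513372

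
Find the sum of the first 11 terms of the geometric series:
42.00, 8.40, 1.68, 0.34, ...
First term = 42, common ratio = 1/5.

Sₙ = a(1 - rⁿ) / (1 - r)
S_11 = 42(1 - (1/5)^11) / (1 - (1/5))
S_11 = 42(1 - (1/48828125)) / (4/5)
S_11 = 512695302/9765625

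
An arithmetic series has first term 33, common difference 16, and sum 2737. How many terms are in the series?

Using S = n/2 × [2a + (n-1)d]
2737 = n/2 × [2(33) + (n-1)(16)]
2737 = n/2 × [66 + 16n - 16]
5474 = n × [50 + 16n]
16n² + (50)n - 5474 = 0
Discriminant: Δ = (50)² - 4(16)(-5474) = 2500 + 350336 = 352836
√Δ = 594
n = [-(50) + √Δ] / (2·16) = (-50 + 594) / 32 = 544 / 32 = 17
(The negative root is discarded since n must be a positive integer.)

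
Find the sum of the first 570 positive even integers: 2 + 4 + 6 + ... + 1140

Sum of first n even numbers = n(n+1)
= 570×571
= 325470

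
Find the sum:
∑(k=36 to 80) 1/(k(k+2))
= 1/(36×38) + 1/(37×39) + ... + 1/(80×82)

Partial fractions: 1/(k(k+2)) = (1/2)[1/k - 1/(k+2)]
Telescoping leaves the first two and last two terms:
= (1/2)[1/36 + 1/37 - 1/81 - 1/82]
= 14875/983016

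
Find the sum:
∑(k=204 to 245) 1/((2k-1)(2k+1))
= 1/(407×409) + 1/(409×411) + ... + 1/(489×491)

Partial fractions: 1/((2k-1)(2k+1)) = (1/2)[1/(2k-1) - 1/(2k+1)]
The series telescopes:
= (1/2)[1/407 - 1/491]
= 42/199837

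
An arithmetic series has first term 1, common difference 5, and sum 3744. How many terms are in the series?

Using S = n/2 × [2a + (n-1)d]
3744 = n/2 × [2(1) + (n-1)(5)]
3744 = n/2 × [2 + 5n - 5]
7488 = n × [-3 + 5n]
5n² + (-3)n - 7488 = 0
Discriminant: Δ = (-3)² - 4(5)(-7488) = 9 + 149760 = 149769
√Δ = 387
n = [-(-3) + √Δ] / (2·5) = (3 + 387) / 10 = 390 / 10 = 39
(The negative root is discarded since n must be a positive integer.)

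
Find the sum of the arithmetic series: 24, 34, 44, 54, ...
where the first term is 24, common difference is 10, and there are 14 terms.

Sₙ = n/2 × (first + last)
Last term = a + (n-1)d = 24 + (14-1)×10 = 154
S_14 = 14/2 × (24 + 154)
S_14 = 14/2 × 178 = 1246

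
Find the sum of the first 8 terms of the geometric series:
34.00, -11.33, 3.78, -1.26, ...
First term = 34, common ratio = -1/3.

Sₙ = a(1 - rⁿ) / (1 - r)
S_8 = 34(1 - (-1/3)^8) / (1 - (-1/3))
S_8 = 34(1 - (1/6561)) / (4/3)
S_8 = 55760/2187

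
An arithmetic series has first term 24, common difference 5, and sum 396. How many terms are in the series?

Using S = n/2 × [2a + (n-1)d]
396 = n/2 × [2(24) + (n-1)(5)]
396 = n/2 × [48 + 5n - 5]
792 = n × [43 + 5n]
5n² + (43)n - 792 = 0
Discriminant: Δ = (43)² - 4(5)(-792) = 1849 + 15840 = 17689
√Δ = 133
n = [-(43) + √Δ] / (2·5) = (-43 + 133) / 10 = 90 / 10 = 9
(The negative root is discarded since n must be a positive integer.)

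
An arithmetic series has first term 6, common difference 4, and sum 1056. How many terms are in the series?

Using S = n/2 × [2a + (n-1)d]
1056 = n/2 × [2(6) + (n-1)(4)]
1056 = n/2 × [12 + 4n - 4]
2112 = n × [8 + 4n]
4n² + (8)n - 2112 = 0
Discriminant: Δ = (8)² - 4(4)(-2112) = 64 + 33792 = 33856
√Δ = 184
n = [-(8) + √Δ] / (2·4) = (-8 + 184) / 8 = 176 / 8 = 22
(The negative root is discarded since n must be a positive integer.)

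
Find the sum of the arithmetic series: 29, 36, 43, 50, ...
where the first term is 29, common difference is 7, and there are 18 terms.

Sₙ = n/2 × (first + last)
Last term = a + (n-1)d = 29 + (18-1)×7 = 148
S_18 = 18/2 × (29 + 148)
S_18 = 18/2 × 177 = 1593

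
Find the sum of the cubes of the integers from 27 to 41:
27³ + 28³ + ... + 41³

Use ∑_{k=1}^{n} k³ = [n(n+1)/2]², then subtract the first 26 terms.
∑_{k=1}^{41} k³ = [41×42/2]² = 861² = 741321
∑_{k=1}^{26} k³ = [26×27/2]² = 351² = 123201
∑_{k=27}^{41} k³ = 741321 - 123201 = 618120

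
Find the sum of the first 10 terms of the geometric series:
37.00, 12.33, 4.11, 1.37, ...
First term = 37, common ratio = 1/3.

Sₙ = a(1 - rⁿ) / (1 - r)
S_10 = 37(1 - (1/3)^10) / (1 - (1/3))
S_10 = 37(1 - (1/59049)) / (2/3)
S_10 = 1092388/19683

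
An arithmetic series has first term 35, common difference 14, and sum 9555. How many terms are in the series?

Using S = n/2 × [2a + (n-1)d]
9555 = n/2 × [2(35) + (n-1)(14)]
9555 = n/2 × [70 + 14n - 14]
19110 = n × [56 + 14n]
14n² + (56)n - 19110 = 0
Discriminant: Δ = (56)² - 4(14)(-19110) = 3136 + 1070160 = 1073296
√Δ = 1036
n = [-(56) + √Δ] / (2·14) = (-56 + 1036) / 28 = 980 / 28 = 35
(The negative root is discarded since n must be a positive integer.)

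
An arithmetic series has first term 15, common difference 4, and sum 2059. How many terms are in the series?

Using S = n/2 × [2a + (n-1)d]
2059 = n/2 × [2(15) + (n-1)(4)]
2059 = n/2 × [30 + 4n - 4]
4118 = n × [26 + 4n]
4n² + (26)n - 4118 = 0
Discriminant: Δ = (26)² - 4(4)(-4118) = 676 + 65888 = 66564
√Δ = 258
n = [-(26) + √Δ] / (2·4) = (-26 + 258) / 8 = 232 / 8 = 29
(The negative root is discarded since n must be a positive integer.)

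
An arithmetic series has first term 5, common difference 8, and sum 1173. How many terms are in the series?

Using S = n/2 × [2a + (n-1)d]
1173 = n/2 × [2(5) + (n-1)(8)]
1173 = n/2 × [10 + 8n - 8]
2346 = n × [2 + 8n]
8n² + (2)n - 2346 = 0
Discriminant: Δ = (2)² - 4(8)(-2346) = 4 + 75072 = 75076
√Δ = 274
n = [-(2) + √Δ] / (2·8) = (-2 + 274) / 16 = 272 / 16 = 17
(The negative root is discarded since n must be a positive integer.)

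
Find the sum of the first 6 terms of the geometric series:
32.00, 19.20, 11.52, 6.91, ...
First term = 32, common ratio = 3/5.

Sₙ = a(1 - rⁿ) / (1 - r)
S_6 = 32(1 - (3/5)^6) / (1 - (3/5))
S_6 = 32(1 - (729/15625)) / (2/5)
S_6 = 238336/3125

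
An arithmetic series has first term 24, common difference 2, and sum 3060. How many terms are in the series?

Using S = n/2 × [2a + (n-1)d]
3060 = n/2 × [2(24) + (n-1)(2)]
3060 = n/2 × [48 + 2n - 2]
6120 = n × [46 + 2n]
2n² + (46)n - 6120 = 0
Discriminant: Δ = (46)² - 4(2)(-6120) = 2116 + 48960 = 51076
√Δ = 226
n = [-(46) + √Δ] / (2·2) = (-46 + 226) / 4 = 180 / 4 = 45
(The negative root is discarded since n must be a positive integer.)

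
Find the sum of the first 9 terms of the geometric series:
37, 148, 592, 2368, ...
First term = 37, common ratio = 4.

Sₙ = a(1 - rⁿ) / (1 - r)
S_9 = 37(1 - 4^9) / (1 - 4)
S_9 = 37(1 - 262144) / (-3)
S_9 = 3233097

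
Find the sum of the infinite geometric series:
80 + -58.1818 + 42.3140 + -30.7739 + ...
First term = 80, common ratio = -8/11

For |r| < 1, S = a / (1 - r)
S = 80 / (1 - (-8/11))
S = 80 / (19/11)
S = 880/19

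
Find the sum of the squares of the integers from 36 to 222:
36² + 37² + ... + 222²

Use ∑_{k=1}^{n} k² = n(n+1)(2n+1)/6, then subtract the first 35 terms.
∑_{k=1}^{222} k² = 222×223×445/6 = 3671695
∑_{k=1}^{35} k² = 35×36×71/6 = 14910
∑_{k=36}^{222} k² = 3671695 - 14910 = 3656785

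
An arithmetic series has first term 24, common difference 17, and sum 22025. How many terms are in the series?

Using S = n/2 × [2a + (n-1)d]
22025 = n/2 × [2(24) + (n-1)(17)]
22025 = n/2 × [48 + 17n - 17]
44050 = n × [31 + 17n]
17n² + (31)n - 44050 = 0
Discriminant: Δ = (31)² - 4(17)(-44050) = 961 + 2995400 = 2996361
√Δ = 1731
n = [-(31) + √Δ] / (2·17) = (-31 + 1731) / 34 = 1700 / 34 = 50
(The negative root is discarded since n must be a positive integer.)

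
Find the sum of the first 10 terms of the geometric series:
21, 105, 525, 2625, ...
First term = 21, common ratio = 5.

Sₙ = a(1 - rⁿ) / (1 - r)
S_10 = 21(1 - 5^10) / (1 - 5)
S_10 = 21(1 - 9765625) / (-4)
S_10 = 51269526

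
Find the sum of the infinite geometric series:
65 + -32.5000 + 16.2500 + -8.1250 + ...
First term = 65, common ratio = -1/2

For |r| < 1, S = a / (1 - r)
S = 65 / (1 - (-1/2))
S = 65 / (3/2)
S = 130/3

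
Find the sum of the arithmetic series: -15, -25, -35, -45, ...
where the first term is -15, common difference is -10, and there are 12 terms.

Sₙ = n/2 × (first + last)
Last term = a + (n-1)d = -15 + (12-1)×(-10) = -125
S_12 = 12/2 × (-15 + (-125))
S_12 = 12/2 × (-140) = -840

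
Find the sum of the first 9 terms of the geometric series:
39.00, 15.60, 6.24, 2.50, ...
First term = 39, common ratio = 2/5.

Sₙ = a(1 - rⁿ) / (1 - r)
S_9 = 39(1 - (2/5)^9) / (1 - (2/5))
S_9 = 39(1 - (512/1953125)) / (3/5)
S_9 = 25383969/390625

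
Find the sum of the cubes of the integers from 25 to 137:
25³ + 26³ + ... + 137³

Use ∑_{k=1}^{n} k³ = [n(n+1)/2]², then subtract the first 24 terms.
∑_{k=1}^{137} k³ = [137×138/2]² = 9453² = 89359209
∑_{k=1}^{24} k³ = [24×25/2]² = 300² = 90000
∑_{k=25}^{137} k³ = 89359209 - 90000 = 89269209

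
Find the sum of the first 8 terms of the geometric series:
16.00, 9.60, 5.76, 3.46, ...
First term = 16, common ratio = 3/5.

Sₙ = a(1 - rⁿ) / (1 - r)
S_8 = 16(1 - (3/5)^8) / (1 - (3/5))
S_8 = 16(1 - (6561/390625)) / (2/5)
S_8 = 3072512/78125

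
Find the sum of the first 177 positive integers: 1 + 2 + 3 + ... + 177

Formula: ∑k = n(n+1)/2
= 177×178/2
= 31506/2
= 15753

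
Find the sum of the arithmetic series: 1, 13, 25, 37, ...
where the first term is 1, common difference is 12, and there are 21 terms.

Sₙ = n/2 × (first + last)
Last term = a + (n-1)d = 1 + (21-1)×12 = 241
S_21 = 21/2 × (1 + 241)
S_21 = 21/2 × 242 = 2541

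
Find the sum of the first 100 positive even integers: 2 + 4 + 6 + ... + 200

Sum of first n even numbers = n(n+1)
= 100×101
= 10100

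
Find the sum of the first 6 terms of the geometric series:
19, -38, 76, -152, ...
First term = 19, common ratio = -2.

Sₙ = a(1 - rⁿ) / (1 - r)
S_6 = 19(1 - (-2)^6) / (1 - (-2))
S_6 = 19(1 - 64) / (3)
S_6 = -399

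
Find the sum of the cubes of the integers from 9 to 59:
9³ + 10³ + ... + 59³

Use ∑_{k=1}^{n} k³ = [n(n+1)/2]², then subtract the first 8 terms.
∑_{k=1}^{59} k³ = [59×60/2]² = 1770² = 3132900
∑_{k=1}^{8} k³ = [8×9/2]² = 36² = 1296
∑_{k=9}^{59} k³ = 3132900 - 1296 = 3131604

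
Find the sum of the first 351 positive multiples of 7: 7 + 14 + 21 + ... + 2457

Factor out 7: = 7(1 + 2 + ... + 351) = 7 × n(n+1)/2
= 7 × 351×352/2
= 7 × 61776
= 432432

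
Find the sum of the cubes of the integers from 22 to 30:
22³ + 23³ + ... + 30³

Use ∑_{k=1}^{n} k³ = [n(n+1)/2]², then subtract the first 21 terms.
∑_{k=1}^{30} k³ = [30×31/2]² = 465² = 216225
∑_{k=1}^{21} k³ = [21×22/2]² = 231² = 53361
∑_{k=22}^{30} k³ = 216225 - 53361 = 162864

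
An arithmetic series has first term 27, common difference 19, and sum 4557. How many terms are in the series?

Using S = n/2 × [2a + (n-1)d]
4557 = n/2 × [2(27) + (n-1)(19)]
4557 = n/2 × [54 + 19n - 19]
9114 = n × [35 + 19n]
19n² + (35)n - 9114 = 0
Discriminant: Δ = (35)² - 4(19)(-9114) = 1225 + 692664 = 693889
√Δ = 833
n = [-(35) + √Δ] / (2·19) = (-35 + 833) / 38 = 798 / 38 = 21
(The negative root is discarded since n must be a positive integer.)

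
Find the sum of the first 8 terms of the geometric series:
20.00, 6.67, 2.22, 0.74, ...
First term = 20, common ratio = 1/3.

Sₙ = a(1 - rⁿ) / (1 - r)
S_8 = 20(1 - (1/3)^8) / (1 - (1/3))
S_8 = 20(1 - (1/6561)) / (2/3)
S_8 = 65600/2187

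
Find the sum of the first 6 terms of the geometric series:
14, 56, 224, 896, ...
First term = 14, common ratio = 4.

Sₙ = a(1 - rⁿ) / (1 - r)
S_6 = 14(1 - 4^6) / (1 - 4)
S_6 = 14(1 - 4096) / (-3)
S_6 = 19110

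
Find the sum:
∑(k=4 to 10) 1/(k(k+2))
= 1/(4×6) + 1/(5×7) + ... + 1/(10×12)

Partial fractions: 1/(k(k+2)) = (1/2)[1/k - 1/(k+2)]
Telescoping leaves the first two and last two terms:
= (1/2)[1/4 + 1/5 - 1/11 - 1/12]
= 91/660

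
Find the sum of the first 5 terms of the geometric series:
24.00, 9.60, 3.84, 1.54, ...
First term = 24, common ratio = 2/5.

Sₙ = a(1 - rⁿ) / (1 - r)
S_5 = 24(1 - (2/5)^5) / (1 - (2/5))
S_5 = 24(1 - (32/3125)) / (3/5)
S_5 = 24744/625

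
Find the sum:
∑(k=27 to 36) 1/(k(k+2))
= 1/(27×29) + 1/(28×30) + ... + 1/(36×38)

Partial fractions: 1/(k(k+2)) = (1/2)[1/k - 1/(k+2)]
Telescoping leaves the first two and last two terms:
= (1/2)[1/27 + 1/28 - 1/37 - 1/38]
= 10315/1062936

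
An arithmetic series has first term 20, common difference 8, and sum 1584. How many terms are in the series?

Using S = n/2 × [2a + (n-1)d]
1584 = n/2 × [2(20) + (n-1)(8)]
1584 = n/2 × [40 + 8n - 8]
3168 = n × [32 + 8n]
8n² + (32)n - 3168 = 0
Discriminant: Δ = (32)² - 4(8)(-3168) = 1024 + 101376 = 102400
√Δ = 320
n = [-(32) + √Δ] / (2·8) = (-32 + 320) / 16 = 288 / 16 = 18
(The negative root is discarded since n must be a positive integer.)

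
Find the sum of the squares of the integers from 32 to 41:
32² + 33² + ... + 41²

Use ∑_{k=1}^{n} k² = n(n+1)(2n+1)/6, then subtract the first 31 terms.
∑_{k=1}^{41} k² = 41×42×83/6 = 23821
∑_{k=1}^{31} k² = 31×32×63/6 = 10416
∑_{k=32}^{41} k² = 23821 - 10416 = 13405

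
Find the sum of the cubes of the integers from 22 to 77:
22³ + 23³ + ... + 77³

Use ∑_{k=1}^{n} k³ = [n(n+1)/2]², then subtract the first 21 terms.
∑_{k=1}^{77} k³ = [77×78/2]² = 3003² = 9018009
∑_{k=1}^{21} k³ = [21×22/2]² = 231² = 53361
∑_{k=22}^{77} k³ = 9018009 - 53361 = 8964648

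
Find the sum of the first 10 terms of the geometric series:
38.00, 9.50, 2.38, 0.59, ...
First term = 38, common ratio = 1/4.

Sₙ = a(1 - rⁿ) / (1 - r)
S_10 = 38(1 - (1/4)^10) / (1 - (1/4))
S_10 = 38(1 - (1/1048576)) / (3/4)
S_10 = 6640975/131072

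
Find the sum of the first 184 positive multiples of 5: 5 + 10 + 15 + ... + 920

Factor out 5: = 5(1 + 2 + ... + 184) = 5 × n(n+1)/2
= 5 × 184×185/2
= 5 × 17020
= 85100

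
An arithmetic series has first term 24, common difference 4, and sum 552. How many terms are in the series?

Using S = n/2 × [2a + (n-1)d]
552 = n/2 × [2(24) + (n-1)(4)]
552 = n/2 × [48 + 4n - 4]
1104 = n × [44 + 4n]
4n² + (44)n - 1104 = 0
Discriminant: Δ = (44)² - 4(4)(-1104) = 1936 + 17664 = 19600
√Δ = 140
n = [-(44) + √Δ] / (2·4) = (-44 + 140) / 8 = 96 / 8 = 12
(The negative root is discarded since n must be a positive integer.)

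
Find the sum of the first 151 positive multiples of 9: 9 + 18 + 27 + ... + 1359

Factor out 9: = 9(1 + 2 + ... + 151) = 9 × n(n+1)/2
= 9 × 151×152/2
= 9 × 11476
= 103284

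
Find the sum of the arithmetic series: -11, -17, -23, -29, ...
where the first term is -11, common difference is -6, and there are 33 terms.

Sₙ = n/2 × (first + last)
Last term = a + (n-1)d = -11 + (33-1)×(-6) = -203
S_33 = 33/2 × (-11 + (-203))
S_33 = 33/2 × (-214) = -3531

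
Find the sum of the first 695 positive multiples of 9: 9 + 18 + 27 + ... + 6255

Factor out 9: = 9(1 + 2 + ... + 695) = 9 × n(n+1)/2
= 9 × 695×696/2
= 9 × 241860
= 2176740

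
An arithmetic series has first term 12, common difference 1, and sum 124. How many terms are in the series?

Using S = n/2 × [2a + (n-1)d]
124 = n/2 × [2(12) + (n-1)(1)]
124 = n/2 × [24 + 1n - 1]
248 = n × [23 + 1n]
1n² + (23)n - 248 = 0
Discriminant: Δ = (23)² - 4(1)(-248) = 529 + 992 = 1521
√Δ = 39
n = [-(23) + √Δ] / (2·1) = (-23 + 39) / 2 = 16 / 2 = 8
(The negative root is discarded since n must be a positive integer.)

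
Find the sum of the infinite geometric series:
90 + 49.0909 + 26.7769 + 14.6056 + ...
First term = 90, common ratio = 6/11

For |r| < 1, S = a / (1 - r)
S = 90 / (1 - (6/11))
S = 90 / (5/11)
S = 198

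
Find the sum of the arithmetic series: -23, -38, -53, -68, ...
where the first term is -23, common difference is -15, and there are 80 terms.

Sₙ = n/2 × (first + last)
Last term = a + (n-1)d = -23 + (80-1)×(-15) = -1208
S_80 = 80/2 × (-23 + (-1208))
S_80 = 80/2 × (-1231) = -49240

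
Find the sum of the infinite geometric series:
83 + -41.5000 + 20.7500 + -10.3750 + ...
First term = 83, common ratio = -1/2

For |r| < 1, S = a / (1 - r)
S = 83 / (1 - (-1/2))
S = 83 / (3/2)
S = 166/3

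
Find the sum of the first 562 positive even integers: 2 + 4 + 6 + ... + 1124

Sum of first n even numbers = n(n+1)
= 562×563
= 316406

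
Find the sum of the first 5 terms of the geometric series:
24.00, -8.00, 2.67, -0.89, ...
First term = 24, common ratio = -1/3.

Sₙ = a(1 - rⁿ) / (1 - r)
S_5 = 24(1 - (-1/3)^5) / (1 - (-1/3))
S_5 = 24(1 - (-1/243)) / (4/3)
S_5 = 488/27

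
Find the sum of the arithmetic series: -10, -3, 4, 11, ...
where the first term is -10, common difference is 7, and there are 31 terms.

Sₙ = n/2 × (first + last)
Last term = a + (n-1)d = -10 + (31-1)×7 = 200
S_31 = 31/2 × (-10 + 200)
S_31 = 31/2 × 190 = 2945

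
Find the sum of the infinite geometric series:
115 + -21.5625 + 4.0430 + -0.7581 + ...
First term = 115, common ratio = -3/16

For |r| < 1, S = a / (1 - r)
S = 115 / (1 - (-3/16))
S = 115 / (19/16)
S = 1840/19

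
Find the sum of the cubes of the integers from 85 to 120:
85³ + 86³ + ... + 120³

Use ∑_{k=1}^{n} k³ = [n(n+1)/2]², then subtract the first 84 terms.
∑_{k=1}^{120} k³ = [120×121/2]² = 7260² = 52707600
∑_{k=1}^{84} k³ = [84×85/2]² = 3570² = 12744900
∑_{k=85}^{120} k³ = 52707600 - 12744900 = 39962700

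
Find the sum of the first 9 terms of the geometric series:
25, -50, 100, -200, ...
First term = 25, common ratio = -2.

Sₙ = a(1 - rⁿ) / (1 - r)
S_9 = 25(1 - (-2)^9) / (1 - (-2))
S_9 = 25(1 - (-512)) / (3)
S_9 = 4275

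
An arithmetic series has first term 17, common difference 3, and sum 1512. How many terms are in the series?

Using S = n/2 × [2a + (n-1)d]
1512 = n/2 × [2(17) + (n-1)(3)]
1512 = n/2 × [34 + 3n - 3]
3024 = n × [31 + 3n]
3n² + (31)n - 3024 = 0
Discriminant: Δ = (31)² - 4(3)(-3024) = 961 + 36288 = 37249
√Δ = 193
n = [-(31) + √Δ] / (2·3) = (-31 + 193) / 6 = 162 / 6 = 27
(The negative root is discarded since n must be a positive integer.)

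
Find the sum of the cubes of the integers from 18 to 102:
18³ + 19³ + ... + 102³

Use ∑_{k=1}^{n} k³ = [n(n+1)/2]², then subtract the first 17 terms.
∑_{k=1}^{102} k³ = [102×103/2]² = 5253² = 27594009
∑_{k=1}^{17} k³ = [17×18/2]² = 153² = 23409
∑_{k=18}^{102} k³ = 27594009 - 23409 = 27570600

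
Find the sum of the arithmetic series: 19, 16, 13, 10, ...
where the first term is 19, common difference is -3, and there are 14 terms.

Sₙ = n/2 × (first + last)
Last term = a + (n-1)d = 19 + (14-1)×(-3) = -20
S_14 = 14/2 × (19 + (-20))
S_14 = 14/2 × (-1) = -7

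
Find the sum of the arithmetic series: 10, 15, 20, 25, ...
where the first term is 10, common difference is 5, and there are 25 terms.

Sₙ = n/2 × (first + last)
Last term = a + (n-1)d = 10 + (25-1)×5 = 130
S_25 = 25/2 × (10 + 130)
S_25 = 25/2 × 140 = 1750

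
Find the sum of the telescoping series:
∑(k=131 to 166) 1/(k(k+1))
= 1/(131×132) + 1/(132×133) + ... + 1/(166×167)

Partial fractions: 1/(k(k+1)) = 1/k - 1/(k+1)
The series telescopes:
= (1/131 - 1/132) + (1/132 - 1/133) + ... + (1/166 - 1/167)
= 1/131 - 1/167
= 36/21877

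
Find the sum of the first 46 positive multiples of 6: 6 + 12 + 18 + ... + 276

Factor out 6: = 6(1 + 2 + ... + 46) = 6 × n(n+1)/2
= 6 × 46×47/2
= 6 × 1081
= 6486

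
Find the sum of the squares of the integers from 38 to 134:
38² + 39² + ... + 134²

Use ∑_{k=1}^{n} k² = n(n+1)(2n+1)/6, then subtract the first 37 terms.
∑_{k=1}^{134} k² = 134×135×269/6 = 811035
∑_{k=1}^{37} k² = 37×38×75/6 = 17575
∑_{k=38}^{134} k² = 811035 - 17575 = 793460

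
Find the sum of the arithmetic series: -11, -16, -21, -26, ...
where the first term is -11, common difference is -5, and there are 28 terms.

Sₙ = n/2 × (first + last)
Last term = a + (n-1)d = -11 + (28-1)×(-5) = -146
S_28 = 28/2 × (-11 + (-146))
S_28 = 28/2 × (-157) = -2198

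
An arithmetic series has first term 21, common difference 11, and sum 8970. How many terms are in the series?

Using S = n/2 × [2a + (n-1)d]
8970 = n/2 × [2(21) + (n-1)(11)]
8970 = n/2 × [42 + 11n - 11]
17940 = n × [31 + 11n]
11n² + (31)n - 17940 = 0
Discriminant: Δ = (31)² - 4(11)(-17940) = 961 + 789360 = 790321
√Δ = 889
n = [-(31) + √Δ] / (2·11) = (-31 + 889) / 22 = 858 / 22 = 39
(The negative root is discarded since n must be a positive integer.)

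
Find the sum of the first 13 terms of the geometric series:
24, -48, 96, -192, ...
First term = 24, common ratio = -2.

Sₙ = a(1 - rⁿ) / (1 - r)
S_13 = 24(1 - (-2)^13) / (1 - (-2))
S_13 = 24(1 - (-8192)) / (3)
S_13 = 65544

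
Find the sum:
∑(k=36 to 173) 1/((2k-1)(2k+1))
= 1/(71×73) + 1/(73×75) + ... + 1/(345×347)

Partial fractions: 1/((2k-1)(2k+1)) = (1/2)[1/(2k-1) - 1/(2k+1)]
The series telescopes:
= (1/2)[1/71 - 1/347]
= 138/24637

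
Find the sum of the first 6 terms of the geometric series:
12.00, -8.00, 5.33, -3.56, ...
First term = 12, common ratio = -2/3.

Sₙ = a(1 - rⁿ) / (1 - r)
S_6 = 12(1 - (-2/3)^6) / (1 - (-2/3))
S_6 = 12(1 - (64/729)) / (5/3)
S_6 = 532/81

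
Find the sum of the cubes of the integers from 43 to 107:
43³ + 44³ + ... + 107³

Use ∑_{k=1}^{n} k³ = [n(n+1)/2]², then subtract the first 42 terms.
∑_{k=1}^{107} k³ = [107×108/2]² = 5778² = 33385284
∑_{k=1}^{42} k³ = [42×43/2]² = 903² = 815409
∑_{k=43}^{107} k³ = 33385284 - 815409 = 32569875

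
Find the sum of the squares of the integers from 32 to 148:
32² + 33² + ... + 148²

Use ∑_{k=1}^{n} k² = n(n+1)(2n+1)/6, then subtract the first 31 terms.
∑_{k=1}^{148} k² = 148×149×297/6 = 1091574
∑_{k=1}^{31} k² = 31×32×63/6 = 10416
∑_{k=32}^{148} k² = 1091574 - 10416 = 1081158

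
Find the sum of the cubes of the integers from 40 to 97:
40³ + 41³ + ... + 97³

Use ∑_{k=1}^{n} k³ = [n(n+1)/2]², then subtract the first 39 terms.
∑_{k=1}^{97} k³ = [97×98/2]² = 4753² = 22591009
∑_{k=1}^{39} k³ = [39×40/2]² = 780² = 608400
∑_{k=40}^{97} k³ = 22591009 - 608400 = 21982609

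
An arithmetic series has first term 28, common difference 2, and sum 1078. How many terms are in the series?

Using S = n/2 × [2a + (n-1)d]
1078 = n/2 × [2(28) + (n-1)(2)]
1078 = n/2 × [56 + 2n - 2]
2156 = n × [54 + 2n]
2n² + (54)n - 2156 = 0
Discriminant: Δ = (54)² - 4(2)(-2156) = 2916 + 17248 = 20164
√Δ = 142
n = [-(54) + √Δ] / (2·2) = (-54 + 142) / 4 = 88 / 4 = 22
(The negative root is discarded since n must be a positive integer.)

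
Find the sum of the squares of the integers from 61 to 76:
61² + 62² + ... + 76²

Use ∑_{k=1}^{n} k² = n(n+1)(2n+1)/6, then subtract the first 60 terms.
∑_{k=1}^{76} k² = 76×77×153/6 = 149226
∑_{k=1}^{60} k² = 60×61×121/6 = 73810
∑_{k=61}^{76} k² = 149226 - 73810 = 75416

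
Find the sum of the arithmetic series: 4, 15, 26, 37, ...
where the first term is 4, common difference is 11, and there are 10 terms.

Sₙ = n/2 × (first + last)
Last term = a + (n-1)d = 4 + (10-1)×11 = 103
S_10 = 10/2 × (4 + 103)
S_10 = 10/2 × 107 = 535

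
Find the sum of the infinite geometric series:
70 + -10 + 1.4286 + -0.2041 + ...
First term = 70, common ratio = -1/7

For |r| < 1, S = a / (1 - r)
S = 70 / (1 - (-1/7))
S = 70 / (8/7)
S = 245/4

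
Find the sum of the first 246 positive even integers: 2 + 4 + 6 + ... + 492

Sum of first n even numbers = n(n+1)
= 246×247
= 60762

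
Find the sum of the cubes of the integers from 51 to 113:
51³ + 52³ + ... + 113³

Use ∑_{k=1}^{n} k³ = [n(n+1)/2]², then subtract the first 50 terms.
∑_{k=1}^{113} k³ = [113×114/2]² = 6441² = 41486481
∑_{k=1}^{50} k³ = [50×51/2]² = 1275² = 1625625
∑_{k=51}^{113} k³ = 41486481 - 1625625 = 39860856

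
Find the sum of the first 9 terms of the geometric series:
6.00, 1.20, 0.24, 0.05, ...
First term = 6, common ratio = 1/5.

Sₙ = a(1 - rⁿ) / (1 - r)
S_9 = 6(1 - (1/5)^9) / (1 - (1/5))
S_9 = 6(1 - (1/1953125)) / (4/5)
S_9 = 2929686/390625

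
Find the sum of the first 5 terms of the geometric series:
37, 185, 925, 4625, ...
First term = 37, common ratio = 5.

Sₙ = a(1 - rⁿ) / (1 - r)
S_5 = 37(1 - 5^5) / (1 - 5)
S_5 = 37(1 - 3125) / (-4)
S_5 = 28897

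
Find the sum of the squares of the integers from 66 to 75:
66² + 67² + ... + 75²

Use ∑_{k=1}^{n} k² = n(n+1)(2n+1)/6, then subtract the first 65 terms.
∑_{k=1}^{75} k² = 75×76×151/6 = 143450
∑_{k=1}^{65} k² = 65×66×131/6 = 93665
∑_{k=66}^{75} k² = 143450 - 93665 = 49785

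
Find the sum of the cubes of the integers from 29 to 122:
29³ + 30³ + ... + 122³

Use ∑_{k=1}^{n} k³ = [n(n+1)/2]², then subtract the first 28 terms.
∑_{k=1}^{122} k³ = [122×123/2]² = 7503² = 56295009
∑_{k=1}^{28} k³ = [28×29/2]² = 406² = 164836
∑_{k=29}^{122} k³ = 56295009 - 164836 = 56130173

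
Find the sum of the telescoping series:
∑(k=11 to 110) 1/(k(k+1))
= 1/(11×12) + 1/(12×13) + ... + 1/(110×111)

Partial fractions: 1/(k(k+1)) = 1/k - 1/(k+1)
The series telescopes:
= (1/11 - 1/12) + (1/12 - 1/13) + ... + (1/110 - 1/111)
= 1/11 - 1/111
= 100/1221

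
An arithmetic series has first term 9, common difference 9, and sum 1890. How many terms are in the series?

Using S = n/2 × [2a + (n-1)d]
1890 = n/2 × [2(9) + (n-1)(9)]
1890 = n/2 × [18 + 9n - 9]
3780 = n × [9 + 9n]
9n² + (9)n - 3780 = 0
Discriminant: Δ = (9)² - 4(9)(-3780) = 81 + 136080 = 136161
√Δ = 369
n = [-(9) + √Δ] / (2·9) = (-9 + 369) / 18 = 360 / 18 = 20
(The negative root is discarded since n must be a positive integer.)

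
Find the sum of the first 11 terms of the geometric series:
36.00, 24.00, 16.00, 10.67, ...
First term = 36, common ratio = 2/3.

Sₙ = a(1 - rⁿ) / (1 - r)
S_11 = 36(1 - (2/3)^11) / (1 - (2/3))
S_11 = 36(1 - (2048/177147)) / (1/3)
S_11 = 700396/6561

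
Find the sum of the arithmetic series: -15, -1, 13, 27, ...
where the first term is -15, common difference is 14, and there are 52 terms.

Sₙ = n/2 × (first + last)
Last term = a + (n-1)d = -15 + (52-1)×14 = 699
S_52 = 52/2 × (-15 + 699)
S_52 = 52/2 × 684 = 17784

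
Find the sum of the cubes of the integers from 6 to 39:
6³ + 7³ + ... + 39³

Use ∑_{k=1}^{n} k³ = [n(n+1)/2]², then subtract the first 5 terms.
∑_{k=1}^{39} k³ = [39×40/2]² = 780² = 608400
∑_{k=1}^{5} k³ = [5×6/2]² = 15² = 225
∑_{k=6}^{39} k³ = 608400 - 225 = 608175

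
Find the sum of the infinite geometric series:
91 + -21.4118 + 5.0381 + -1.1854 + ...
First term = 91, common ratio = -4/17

For |r| < 1, S = a / (1 - r)
S = 91 / (1 - (-4/17))
S = 91 / (21/17)
S = 221/3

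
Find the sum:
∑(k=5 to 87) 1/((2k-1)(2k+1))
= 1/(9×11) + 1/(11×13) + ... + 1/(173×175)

Partial fractions: 1/((2k-1)(2k+1)) = (1/2)[1/(2k-1) - 1/(2k+1)]
The series telescopes:
= (1/2)[1/9 - 1/175]
= 83/1575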